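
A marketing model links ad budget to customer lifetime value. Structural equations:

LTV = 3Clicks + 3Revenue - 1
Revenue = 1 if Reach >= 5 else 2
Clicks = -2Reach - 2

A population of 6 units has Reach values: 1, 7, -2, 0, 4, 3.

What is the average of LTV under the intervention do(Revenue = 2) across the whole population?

do(Revenue=2) breaks Revenue's dependence on Reach. With Revenue=2 fixed, LTV across the units is -7, -43, 11, -1, -25, -19, mean -14.

-14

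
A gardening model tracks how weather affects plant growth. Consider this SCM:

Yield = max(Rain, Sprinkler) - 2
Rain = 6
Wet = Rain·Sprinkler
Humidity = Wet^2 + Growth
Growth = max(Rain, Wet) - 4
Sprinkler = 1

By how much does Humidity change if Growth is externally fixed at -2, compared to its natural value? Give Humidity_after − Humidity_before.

Intervening sets Growth = -2 and removes its equation (Growth = max(Rain, Wet) - 4).
Wet = Rain·Sprinkler  [with Rain=6, Sprinkler=1]  = 6
Humidity = Wet^2 + Growth  [with Wet=6, Growth=-2]  = 34
Without intervention: Wet = Rain·Sprinkler  [with Rain=6, Sprinkler=1]  = 6; Growth = max(Rain, Wet) - 4  [with Rain=6, Wet=6]  = 2; Humidity = Wet^2 + Growth  [with Wet=6, Growth=2]  = 38.
Change = 34 − 38 = -4.

-4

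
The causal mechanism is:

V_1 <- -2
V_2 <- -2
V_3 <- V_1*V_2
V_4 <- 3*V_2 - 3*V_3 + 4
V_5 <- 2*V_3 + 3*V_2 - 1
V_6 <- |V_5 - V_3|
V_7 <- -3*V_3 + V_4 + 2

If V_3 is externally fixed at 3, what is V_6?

The intervention breaks the incoming arrows to V_3: V_3 <- V_1*V_2 no longer applies, and V_3 = 3.
V_5 = 2*V_3 + 3*V_2 - 1  [with V_3=3, V_2=-2]  = -1
V_6 = |V_5 - V_3|  [with V_5=-1, V_3=3]  = 4

4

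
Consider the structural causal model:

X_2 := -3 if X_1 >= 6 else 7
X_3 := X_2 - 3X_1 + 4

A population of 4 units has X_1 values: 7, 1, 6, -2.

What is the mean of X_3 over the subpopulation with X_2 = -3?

E[X_3|X_2=-3] averages over only the 2 units with X_2=-3 (X_1 = 7, 6): X_3 = -20, -17, mean -18.5.

-18.5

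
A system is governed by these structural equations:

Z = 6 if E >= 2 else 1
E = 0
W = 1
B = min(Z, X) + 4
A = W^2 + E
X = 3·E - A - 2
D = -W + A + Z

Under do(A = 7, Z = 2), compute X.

Setting A = 7, Z = 2 by intervention discards those variables' equations.
X = 3·E - A - 2  [with E=0, A=7]  = -9

-9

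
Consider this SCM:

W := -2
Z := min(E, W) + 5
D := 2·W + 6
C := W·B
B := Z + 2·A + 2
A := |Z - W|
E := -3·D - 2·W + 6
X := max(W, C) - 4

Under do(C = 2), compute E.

Intervening sets C = 2 and removes its equation (C := W·B).
E is not downstream of the intervention, so its value is determined by the original equations.
D = 2·W + 6  [with W=-2]  = 2
E = -3·D - 2·W + 6  [with D=2, W=-2]  = 4

4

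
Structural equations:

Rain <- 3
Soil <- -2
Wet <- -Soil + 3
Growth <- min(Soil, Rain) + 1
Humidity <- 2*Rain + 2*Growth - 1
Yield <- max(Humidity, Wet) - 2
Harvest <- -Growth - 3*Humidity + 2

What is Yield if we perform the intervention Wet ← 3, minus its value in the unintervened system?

-2

The intervention breaks the incoming arrows to Wet: Wet <- -Soil + 3 no longer applies, and Wet = 3.
Growth = min(Soil, Rain) + 1  [with Soil=-2, Rain=3]  = -1
Humidity = 2*Rain + 2*Growth - 1  [with Rain=3, Growth=-1]  = 3
Yield = max(Humidity, Wet) - 2  [with Humidity=3, Wet=3]  = 1
Without intervention: Wet = -Soil + 3  [with Soil=-2]  = 5; Growth = min(Soil, Rain) + 1  [with Soil=-2, Rain=3]  = -1; Humidity = 2*Rain + 2*Growth - 1  [with Rain=3, Growth=-1]  = 3; Yield = max(Humidity, Wet) - 2  [with Humidity=3, Wet=5]  = 3.
Change = 1 − 3 = -2.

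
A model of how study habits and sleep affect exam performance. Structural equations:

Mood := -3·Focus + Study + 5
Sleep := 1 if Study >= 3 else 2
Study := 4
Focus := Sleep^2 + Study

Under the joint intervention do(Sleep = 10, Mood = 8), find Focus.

The joint intervention fixes Sleep = 10, Mood = 8, removing each variable's own equation.
Focus = Sleep^2 + Study  [with Sleep=10, Study=4]  = 104

104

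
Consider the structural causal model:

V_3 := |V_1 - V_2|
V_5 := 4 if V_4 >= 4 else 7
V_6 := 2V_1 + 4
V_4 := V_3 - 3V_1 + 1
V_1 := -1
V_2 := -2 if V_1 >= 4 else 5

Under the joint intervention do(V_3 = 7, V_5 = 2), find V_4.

The joint intervention fixes V_3 = 7, V_5 = 2, removing each variable's own equation.
V_4 = V_3 - 3V_1 + 1  [with V_3=7, V_1=-1]  = 11

11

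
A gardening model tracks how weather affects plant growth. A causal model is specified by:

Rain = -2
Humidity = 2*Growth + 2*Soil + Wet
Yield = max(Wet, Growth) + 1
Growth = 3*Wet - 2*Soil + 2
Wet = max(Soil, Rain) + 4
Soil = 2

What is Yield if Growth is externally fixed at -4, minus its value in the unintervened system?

Under do(Growth=-4), the mechanism Growth = 3*Wet - 2*Soil + 2 is discarded; Growth is fixed at -4.
Wet = max(Soil, Rain) + 4  [with Soil=2, Rain=-2]  = 6
Yield = max(Wet, Growth) + 1  [with Wet=6, Growth=-4]  = 7
Without intervention: Wet = max(Soil, Rain) + 4  [with Soil=2, Rain=-2]  = 6; Growth = 3*Wet - 2*Soil + 2  [with Wet=6, Soil=2]  = 16; Yield = max(Wet, Growth) + 1  [with Wet=6, Growth=16]  = 17.
Change = 7 − 17 = -10.

-10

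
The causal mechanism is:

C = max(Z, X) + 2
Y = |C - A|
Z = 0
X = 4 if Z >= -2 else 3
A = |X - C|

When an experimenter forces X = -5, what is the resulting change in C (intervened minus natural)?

-4

The intervention breaks the incoming arrows to X: X = 4 if Z >= -2 else 3 no longer applies, and X = -5.
C = max(Z, X) + 2  [with Z=0, X=-5]  = 2
Without intervention: X = 4 if Z >= -2 else 3  [with Z=0]  = 4; C = max(Z, X) + 2  [with Z=0, X=4]  = 6.
Change = 2 − 6 = -4.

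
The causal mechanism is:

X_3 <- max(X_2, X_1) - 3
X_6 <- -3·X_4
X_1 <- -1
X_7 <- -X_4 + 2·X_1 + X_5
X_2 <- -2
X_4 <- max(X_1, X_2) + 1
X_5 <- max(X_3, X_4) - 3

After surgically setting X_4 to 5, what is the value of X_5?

2

Intervening sets X_4 = 5 and removes its equation (X_4 <- max(X_1, X_2) + 1).
X_3 = max(X_2, X_1) - 3  [with X_2=-2, X_1=-1]  = -4
X_5 = max(X_3, X_4) - 3  [with X_3=-4, X_4=5]  = 2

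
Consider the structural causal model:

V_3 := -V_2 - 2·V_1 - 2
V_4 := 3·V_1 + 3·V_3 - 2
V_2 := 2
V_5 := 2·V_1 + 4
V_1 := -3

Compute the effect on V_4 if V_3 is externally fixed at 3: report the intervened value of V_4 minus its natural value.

3

The intervention breaks the incoming arrows to V_3: V_3 := -V_2 - 2·V_1 - 2 no longer applies, and V_3 = 3.
V_4 = 3·V_1 + 3·V_3 - 2  [with V_1=-3, V_3=3]  = -2
Without intervention: V_3 = -V_2 - 2·V_1 - 2  [with V_2=2, V_1=-3]  = 2; V_4 = 3·V_1 + 3·V_3 - 2  [with V_1=-3, V_3=2]  = -5.
Change = -2 − (-5) = 3.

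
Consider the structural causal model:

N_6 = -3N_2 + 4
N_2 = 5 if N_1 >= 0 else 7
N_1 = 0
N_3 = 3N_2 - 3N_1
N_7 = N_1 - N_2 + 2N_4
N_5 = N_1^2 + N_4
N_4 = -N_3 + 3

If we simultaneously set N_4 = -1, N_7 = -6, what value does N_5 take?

-1

Setting N_4 = -1, N_7 = -6 by intervention discards those variables' equations.
N_5 = N_1^2 + N_4  [with N_1=0, N_4=-1]  = -1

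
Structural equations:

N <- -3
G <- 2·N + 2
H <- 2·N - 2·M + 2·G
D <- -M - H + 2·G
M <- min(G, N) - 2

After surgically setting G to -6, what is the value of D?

-2

do(G=-6) replaces the equation G <- 2·N + 2 with the constant G = -6.
M = min(G, N) - 2  [with G=-6, N=-3]  = -8
H = 2·N - 2·M + 2·G  [with N=-3, M=-8, G=-6]  = -2
D = -M - H + 2·G  [with M=-8, H=-2, G=-6]  = -2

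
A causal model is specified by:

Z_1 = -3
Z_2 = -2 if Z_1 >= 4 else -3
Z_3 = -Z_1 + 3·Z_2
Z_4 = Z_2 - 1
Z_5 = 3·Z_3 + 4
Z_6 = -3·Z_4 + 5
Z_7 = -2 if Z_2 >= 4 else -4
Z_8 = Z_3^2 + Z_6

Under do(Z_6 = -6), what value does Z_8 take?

Intervening sets Z_6 = -6 and removes its equation (Z_6 = -3·Z_4 + 5).
Z_2 = -2 if Z_1 >= 4 else -3  [with Z_1=-3]  = -3
Z_3 = -Z_1 + 3·Z_2  [with Z_1=-3, Z_2=-3]  = -6
Z_8 = Z_3^2 + Z_6  [with Z_3=-6, Z_6=-6]  = 30

30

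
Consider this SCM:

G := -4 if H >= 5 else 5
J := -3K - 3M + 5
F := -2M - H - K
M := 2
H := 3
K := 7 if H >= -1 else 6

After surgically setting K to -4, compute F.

The intervention breaks the incoming arrows to K: K := 7 if H >= -1 else 6 no longer applies, and K = -4.
F = -2M - H - K  [with M=2, H=3, K=-4]  = -3

-3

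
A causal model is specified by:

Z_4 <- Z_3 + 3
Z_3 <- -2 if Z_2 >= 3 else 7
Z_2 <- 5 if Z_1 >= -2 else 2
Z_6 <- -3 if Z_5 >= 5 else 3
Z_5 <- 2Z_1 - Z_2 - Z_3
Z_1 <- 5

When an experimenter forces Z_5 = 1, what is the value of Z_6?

3

The intervention breaks the incoming arrows to Z_5: Z_5 <- 2Z_1 - Z_2 - Z_3 no longer applies, and Z_5 = 1.
Z_6 = -3 if Z_5 >= 5 else 3  [with Z_5=1]  = 3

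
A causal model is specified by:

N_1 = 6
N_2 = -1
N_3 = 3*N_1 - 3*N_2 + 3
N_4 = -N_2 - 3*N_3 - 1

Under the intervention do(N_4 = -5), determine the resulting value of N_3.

24

Under do(N_4=-5), the mechanism N_4 = -N_2 - 3*N_3 - 1 is discarded; N_4 is fixed at -5.
Since N_3 is not a descendant of the intervened variable, it is unaffected.
N_3 = 3*N_1 - 3*N_2 + 3  [with N_1=6, N_2=-1]  = 24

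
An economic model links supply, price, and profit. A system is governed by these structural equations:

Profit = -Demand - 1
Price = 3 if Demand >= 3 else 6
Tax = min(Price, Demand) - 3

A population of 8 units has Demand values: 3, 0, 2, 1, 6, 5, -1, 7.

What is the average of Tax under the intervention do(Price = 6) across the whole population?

The intervention sets Price=6 in all 8 units regardless of Demand. Recomputing Tax per unit gives 0, -3, -1, -2, 3, 2, -4, 3; average -0.25.

-0.25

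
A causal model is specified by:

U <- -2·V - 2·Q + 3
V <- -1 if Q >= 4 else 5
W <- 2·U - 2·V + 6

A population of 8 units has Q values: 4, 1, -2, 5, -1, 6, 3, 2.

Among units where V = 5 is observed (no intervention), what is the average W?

E[W|V=5] averages over only the 5 units with V=5 (Q = 1, -2, -1, 3, 2): W = -22, -10, -14, -30, -26, mean -20.4.

-20.4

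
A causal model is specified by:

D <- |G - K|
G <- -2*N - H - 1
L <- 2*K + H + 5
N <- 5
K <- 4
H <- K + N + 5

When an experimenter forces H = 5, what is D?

20

The intervention breaks the incoming arrows to H: H <- K + N + 5 no longer applies, and H = 5.
G = -2*N - H - 1  [with N=5, H=5]  = -16
D = |G - K|  [with G=-16, K=4]  = 20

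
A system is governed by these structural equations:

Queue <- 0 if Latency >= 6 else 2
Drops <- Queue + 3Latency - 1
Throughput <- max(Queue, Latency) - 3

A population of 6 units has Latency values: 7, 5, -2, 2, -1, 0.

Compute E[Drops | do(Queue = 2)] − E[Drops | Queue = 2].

do(Queue=2) breaks Queue's dependence on Latency. With Queue=2 fixed, Drops across the units is 22, 16, -5, 7, -2, 1, mean 6.5.
Observing Queue=2 restricts to units where Queue's equation naturally yields 2: Latency ∈ {5, -2, 2, -1, 0}. In that subpopulation Drops = 16, -5, 7, -2, 1, mean 3.4.
Difference = 6.5 − 3.4 = 3.1.

3.1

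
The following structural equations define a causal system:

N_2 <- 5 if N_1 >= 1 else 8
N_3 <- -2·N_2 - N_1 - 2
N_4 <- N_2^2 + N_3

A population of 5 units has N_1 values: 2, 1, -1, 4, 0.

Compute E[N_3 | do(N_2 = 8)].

-19.2

Every unit gets N_2=8 under the intervention. N_3 values become -20, -19, -17, -22, -18; E[N_3|do(N_2=8)] = -19.2.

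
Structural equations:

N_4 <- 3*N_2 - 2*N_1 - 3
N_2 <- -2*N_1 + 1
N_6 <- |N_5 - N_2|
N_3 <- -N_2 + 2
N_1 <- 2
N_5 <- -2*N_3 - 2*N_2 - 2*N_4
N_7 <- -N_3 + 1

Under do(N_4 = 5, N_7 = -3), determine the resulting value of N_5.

Setting N_4 = 5, N_7 = -3 by intervention discards those variables' equations.
N_2 = -2*N_1 + 1  [with N_1=2]  = -3
N_3 = -N_2 + 2  [with N_2=-3]  = 5
N_5 = -2*N_3 - 2*N_2 - 2*N_4  [with N_3=5, N_2=-3, N_4=5]  = -14

-14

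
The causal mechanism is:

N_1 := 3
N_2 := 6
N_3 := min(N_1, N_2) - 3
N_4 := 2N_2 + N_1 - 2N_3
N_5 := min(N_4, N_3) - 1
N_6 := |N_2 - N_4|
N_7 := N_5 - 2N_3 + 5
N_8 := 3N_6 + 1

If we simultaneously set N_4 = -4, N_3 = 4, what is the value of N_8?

31

The joint intervention fixes N_4 = -4, N_3 = 4, removing each variable's own equation.
N_6 = |N_2 - N_4|  [with N_2=6, N_4=-4]  = 10
N_8 = 3N_6 + 1  [with N_6=10]  = 31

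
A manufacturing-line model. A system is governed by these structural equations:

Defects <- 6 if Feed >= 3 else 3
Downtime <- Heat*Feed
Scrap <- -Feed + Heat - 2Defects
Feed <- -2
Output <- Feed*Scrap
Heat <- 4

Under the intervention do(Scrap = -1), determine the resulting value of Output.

2

Intervening sets Scrap = -1 and removes its equation (Scrap <- -Feed + Heat - 2Defects).
Output = Feed*Scrap  [with Feed=-2, Scrap=-1]  = 2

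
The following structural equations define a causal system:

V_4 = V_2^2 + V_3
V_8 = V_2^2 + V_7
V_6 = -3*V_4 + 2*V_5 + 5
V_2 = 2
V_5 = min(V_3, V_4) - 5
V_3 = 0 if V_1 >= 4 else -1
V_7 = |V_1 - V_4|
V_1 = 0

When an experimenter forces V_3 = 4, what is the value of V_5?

do(V_3=4) replaces the equation V_3 = 0 if V_1 >= 4 else -1 with the constant V_3 = 4.
V_4 = V_2^2 + V_3  [with V_2=2, V_3=4]  = 8
V_5 = min(V_3, V_4) - 5  [with V_3=4, V_4=8]  = -1

-1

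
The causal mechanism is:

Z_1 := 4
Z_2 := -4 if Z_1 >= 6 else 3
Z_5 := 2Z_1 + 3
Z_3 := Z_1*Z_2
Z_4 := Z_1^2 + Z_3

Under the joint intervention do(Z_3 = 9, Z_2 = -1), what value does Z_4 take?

The joint intervention fixes Z_3 = 9, Z_2 = -1, removing each variable's own equation.
Z_4 = Z_1^2 + Z_3  [with Z_1=4, Z_3=9]  = 25

25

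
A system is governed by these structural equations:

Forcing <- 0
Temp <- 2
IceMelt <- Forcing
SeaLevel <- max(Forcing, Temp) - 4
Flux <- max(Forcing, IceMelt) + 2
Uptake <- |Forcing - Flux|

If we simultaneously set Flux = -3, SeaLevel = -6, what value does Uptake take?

3

Setting Flux = -3, SeaLevel = -6 by intervention discards those variables' equations.
Uptake = |Forcing - Flux|  [with Forcing=0, Flux=-3]  = 3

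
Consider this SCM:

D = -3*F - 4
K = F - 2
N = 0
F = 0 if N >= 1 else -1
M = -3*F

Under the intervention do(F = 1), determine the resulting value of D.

-7

Under do(F=1), the mechanism F = 0 if N >= 1 else -1 is discarded; F is fixed at 1.
D = -3*F - 4  [with F=1]  = -7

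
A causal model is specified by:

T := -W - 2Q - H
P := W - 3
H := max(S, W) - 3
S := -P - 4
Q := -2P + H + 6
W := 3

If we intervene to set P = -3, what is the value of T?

-27

Under do(P=-3), the mechanism P := W - 3 is discarded; P is fixed at -3.
S = -P - 4  [with P=-3]  = -1
H = max(S, W) - 3  [with S=-1, W=3]  = 0
Q = -2P + H + 6  [with P=-3, H=0]  = 12
T = -W - 2Q - H  [with W=3, Q=12, H=0]  = -27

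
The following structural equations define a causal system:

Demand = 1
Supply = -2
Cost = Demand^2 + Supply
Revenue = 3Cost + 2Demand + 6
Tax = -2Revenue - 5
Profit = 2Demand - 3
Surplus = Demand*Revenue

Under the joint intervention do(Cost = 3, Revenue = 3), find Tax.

-11

Setting Cost = 3, Revenue = 3 by intervention discards those variables' equations.
Tax = -2Revenue - 5  [with Revenue=3]  = -11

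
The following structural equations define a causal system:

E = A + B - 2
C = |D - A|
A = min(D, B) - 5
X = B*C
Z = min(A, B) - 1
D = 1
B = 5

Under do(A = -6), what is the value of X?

35

The intervention breaks the incoming arrows to A: A = min(D, B) - 5 no longer applies, and A = -6.
C = |D - A|  [with D=1, A=-6]  = 7
X = B*C  [with B=5, C=7]  = 35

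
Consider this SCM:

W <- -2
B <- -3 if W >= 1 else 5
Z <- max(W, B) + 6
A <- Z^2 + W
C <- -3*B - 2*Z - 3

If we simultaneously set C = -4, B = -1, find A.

The joint intervention fixes C = -4, B = -1, removing each variable's own equation.
Z = max(W, B) + 6  [with W=-2, B=-1]  = 5
A = Z^2 + W  [with Z=5, W=-2]  = 23

23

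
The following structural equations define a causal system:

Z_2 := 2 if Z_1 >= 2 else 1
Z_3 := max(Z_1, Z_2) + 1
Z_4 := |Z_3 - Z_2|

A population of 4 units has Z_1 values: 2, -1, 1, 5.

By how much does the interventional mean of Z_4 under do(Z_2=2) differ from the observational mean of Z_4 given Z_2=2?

-0.75

Under do(Z_2=2), Z_2's equation is replaced by Z_2=2 for every unit. Per-unit Z_4: 1, 1, 1, 4. Mean = 1.75.
Observing Z_2=2 restricts to units where Z_2's equation naturally yields 2: Z_1 ∈ {2, 5}. In that subpopulation Z_4 = 1, 4, mean 2.5.
Difference = 1.75 − 2.5 = -0.75.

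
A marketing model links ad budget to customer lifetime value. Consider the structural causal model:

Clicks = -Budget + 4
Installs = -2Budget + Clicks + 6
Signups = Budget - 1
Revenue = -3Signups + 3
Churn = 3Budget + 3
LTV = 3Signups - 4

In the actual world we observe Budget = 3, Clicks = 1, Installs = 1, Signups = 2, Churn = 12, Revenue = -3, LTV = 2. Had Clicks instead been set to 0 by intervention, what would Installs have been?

The intervention breaks the incoming arrows to Clicks: Clicks = -Budget + 4 no longer applies, and Clicks = 0.
Installs = -2Budget + Clicks + 6  [with Budget=3, Clicks=0]  = 0

0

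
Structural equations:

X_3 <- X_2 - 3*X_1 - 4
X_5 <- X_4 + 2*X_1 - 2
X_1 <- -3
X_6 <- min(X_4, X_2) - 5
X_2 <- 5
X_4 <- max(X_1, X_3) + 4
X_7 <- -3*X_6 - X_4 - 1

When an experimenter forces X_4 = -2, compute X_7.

22

The intervention breaks the incoming arrows to X_4: X_4 <- max(X_1, X_3) + 4 no longer applies, and X_4 = -2.
X_6 = min(X_4, X_2) - 5  [with X_4=-2, X_2=5]  = -7
X_7 = -3*X_6 - X_4 - 1  [with X_6=-7, X_4=-2]  = 22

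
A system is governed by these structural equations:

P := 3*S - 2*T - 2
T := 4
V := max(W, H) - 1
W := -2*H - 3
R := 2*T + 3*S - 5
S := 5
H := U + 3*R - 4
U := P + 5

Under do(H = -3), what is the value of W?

Intervening sets H = -3 and removes its equation (H := U + 3*R - 4).
W = -2*H - 3  [with H=-3]  = 3

3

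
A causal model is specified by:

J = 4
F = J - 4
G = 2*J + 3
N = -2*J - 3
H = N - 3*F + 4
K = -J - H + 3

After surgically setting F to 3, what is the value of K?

15

The intervention breaks the incoming arrows to F: F = J - 4 no longer applies, and F = 3.
N = -2*J - 3  [with J=4]  = -11
H = N - 3*F + 4  [with N=-11, F=3]  = -16
K = -J - H + 3  [with J=4, H=-16]  = 15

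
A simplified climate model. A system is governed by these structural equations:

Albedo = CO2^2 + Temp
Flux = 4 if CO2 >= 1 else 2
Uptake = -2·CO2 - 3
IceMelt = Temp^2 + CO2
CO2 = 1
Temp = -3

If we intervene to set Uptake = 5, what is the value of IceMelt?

do(Uptake=5) replaces the equation Uptake = -2·CO2 - 3 with the constant Uptake = 5.
IceMelt is not downstream of the intervention, so its value is determined by the original equations.
IceMelt = Temp^2 + CO2  [with Temp=-3, CO2=1]  = 10

10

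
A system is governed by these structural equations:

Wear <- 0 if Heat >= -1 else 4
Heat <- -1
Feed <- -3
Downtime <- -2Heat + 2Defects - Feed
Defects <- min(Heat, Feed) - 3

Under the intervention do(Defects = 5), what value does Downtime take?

Intervening sets Defects = 5 and removes its equation (Defects <- min(Heat, Feed) - 3).
Downtime = -2Heat + 2Defects - Feed  [with Heat=-1, Defects=5, Feed=-3]  = 15

15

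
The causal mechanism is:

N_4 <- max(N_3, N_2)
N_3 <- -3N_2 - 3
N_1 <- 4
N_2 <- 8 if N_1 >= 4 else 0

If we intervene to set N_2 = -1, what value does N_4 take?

0

Under do(N_2=-1), the mechanism N_2 <- 8 if N_1 >= 4 else 0 is discarded; N_2 is fixed at -1.
N_3 = -3N_2 - 3  [with N_2=-1]  = 0
N_4 = max(N_3, N_2)  [with N_3=0, N_2=-1]  = 0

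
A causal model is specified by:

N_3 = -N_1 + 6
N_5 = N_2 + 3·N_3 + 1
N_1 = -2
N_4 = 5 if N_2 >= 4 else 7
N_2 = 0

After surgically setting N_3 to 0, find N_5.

1

do(N_3=0) replaces the equation N_3 = -N_1 + 6 with the constant N_3 = 0.
N_5 = N_2 + 3·N_3 + 1  [with N_2=0, N_3=0]  = 1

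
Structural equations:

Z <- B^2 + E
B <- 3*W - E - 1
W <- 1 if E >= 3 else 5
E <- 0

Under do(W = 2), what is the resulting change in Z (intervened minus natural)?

-171

Under do(W=2), the mechanism W <- 1 if E >= 3 else 5 is discarded; W is fixed at 2.
B = 3*W - E - 1  [with W=2, E=0]  = 5
Z = B^2 + E  [with B=5, E=0]  = 25
Without intervention: W = 1 if E >= 3 else 5  [with E=0]  = 5; B = 3*W - E - 1  [with W=5, E=0]  = 14; Z = B^2 + E  [with B=14, E=0]  = 196.
Change = 25 − 196 = -171.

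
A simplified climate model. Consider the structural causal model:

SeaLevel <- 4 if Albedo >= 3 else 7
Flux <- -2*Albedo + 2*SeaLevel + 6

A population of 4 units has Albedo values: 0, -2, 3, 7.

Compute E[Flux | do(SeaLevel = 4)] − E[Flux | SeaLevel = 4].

6

The intervention sets SeaLevel=4 in all 4 units regardless of Albedo. Recomputing Flux per unit gives 14, 18, 8, 0; average 10.
E[Flux|SeaLevel=4] averages over only the 2 units with SeaLevel=4 (Albedo = 3, 7): Flux = 8, 0, mean 4.
Difference = 10 − 4 = 6.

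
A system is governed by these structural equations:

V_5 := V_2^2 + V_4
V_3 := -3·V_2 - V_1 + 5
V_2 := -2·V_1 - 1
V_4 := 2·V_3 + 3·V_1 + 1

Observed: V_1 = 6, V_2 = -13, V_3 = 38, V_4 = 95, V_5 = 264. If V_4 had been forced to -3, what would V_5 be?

166

Intervening sets V_4 = -3 and removes its equation (V_4 := 2·V_3 + 3·V_1 + 1).
V_2 = -2·V_1 - 1  [with V_1=6]  = -13
V_5 = V_2^2 + V_4  [with V_2=-13, V_4=-3]  = 166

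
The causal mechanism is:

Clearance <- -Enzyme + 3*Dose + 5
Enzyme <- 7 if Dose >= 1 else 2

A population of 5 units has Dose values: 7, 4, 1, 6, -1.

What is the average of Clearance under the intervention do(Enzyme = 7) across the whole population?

Every unit gets Enzyme=7 under the intervention. Clearance values become 19, 10, 1, 16, -5; E[Clearance|do(Enzyme=7)] = 8.2.

8.2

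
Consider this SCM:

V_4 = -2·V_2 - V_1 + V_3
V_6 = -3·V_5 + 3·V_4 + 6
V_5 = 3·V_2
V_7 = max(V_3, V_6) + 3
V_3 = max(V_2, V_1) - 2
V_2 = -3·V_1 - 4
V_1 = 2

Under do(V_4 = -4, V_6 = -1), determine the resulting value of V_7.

Setting V_4 = -4, V_6 = -1 by intervention discards those variables' equations.
V_2 = -3·V_1 - 4  [with V_1=2]  = -10
V_3 = max(V_2, V_1) - 2  [with V_2=-10, V_1=2]  = 0
V_7 = max(V_3, V_6) + 3  [with V_3=0, V_6=-1]  = 3

3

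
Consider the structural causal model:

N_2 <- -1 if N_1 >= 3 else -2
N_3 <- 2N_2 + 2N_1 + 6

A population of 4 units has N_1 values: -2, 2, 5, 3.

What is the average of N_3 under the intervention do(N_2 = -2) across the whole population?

6

The intervention sets N_2=-2 in all 4 units regardless of N_1. Recomputing N_3 per unit gives -2, 6, 12, 8; average 6.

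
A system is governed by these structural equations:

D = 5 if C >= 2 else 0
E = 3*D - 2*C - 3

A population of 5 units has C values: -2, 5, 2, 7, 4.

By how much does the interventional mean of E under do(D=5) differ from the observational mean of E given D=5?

2.6

Under do(D=5), D's equation is replaced by D=5 for every unit. Per-unit E: 16, 2, 8, -2, 4. Mean = 5.6.
Conditioning on D=5 selects the 4 unit(s) with C ∈ {5, 2, 7, 4}. Their E values: 2, 8, -2, 4. Mean = 3.
Difference = 5.6 − 3 = 2.6.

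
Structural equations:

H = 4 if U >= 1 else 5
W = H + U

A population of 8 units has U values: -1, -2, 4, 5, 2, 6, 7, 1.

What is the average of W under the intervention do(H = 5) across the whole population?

7.75

do(H=5) breaks H's dependence on U. With H=5 fixed, W across the units is 4, 3, 9, 10, 7, 11, 12, 6, mean 7.75.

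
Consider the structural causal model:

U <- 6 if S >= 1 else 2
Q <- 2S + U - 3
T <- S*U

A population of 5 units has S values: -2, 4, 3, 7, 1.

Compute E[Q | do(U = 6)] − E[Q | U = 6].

Every unit gets U=6 under the intervention. Q values become -1, 11, 9, 17, 5; E[Q|do(U=6)] = 8.2.
Conditioning on U=6 selects the 4 unit(s) with S ∈ {4, 3, 7, 1}. Their Q values: 11, 9, 17, 5. Mean = 10.5.
Difference = 8.2 − 10.5 = -2.3.

-2.3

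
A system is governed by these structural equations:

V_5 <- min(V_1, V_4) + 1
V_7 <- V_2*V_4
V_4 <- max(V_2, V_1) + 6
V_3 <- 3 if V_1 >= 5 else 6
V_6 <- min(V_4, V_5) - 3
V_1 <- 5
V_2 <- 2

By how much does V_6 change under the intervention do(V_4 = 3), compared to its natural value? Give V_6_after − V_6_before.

Under do(V_4=3), the mechanism V_4 <- max(V_2, V_1) + 6 is discarded; V_4 is fixed at 3.
V_5 = min(V_1, V_4) + 1  [with V_1=5, V_4=3]  = 4
V_6 = min(V_4, V_5) - 3  [with V_4=3, V_5=4]  = 0
Without intervention: V_4 = max(V_2, V_1) + 6  [with V_2=2, V_1=5]  = 11; V_5 = min(V_1, V_4) + 1  [with V_1=5, V_4=11]  = 6; V_6 = min(V_4, V_5) - 3  [with V_4=11, V_5=6]  = 3.
Change = 0 − 3 = -3.

-3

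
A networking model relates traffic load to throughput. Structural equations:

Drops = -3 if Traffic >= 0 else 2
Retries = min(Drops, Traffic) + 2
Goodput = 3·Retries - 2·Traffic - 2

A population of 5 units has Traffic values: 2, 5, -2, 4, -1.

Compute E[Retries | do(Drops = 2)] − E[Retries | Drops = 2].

2.1

Under do(Drops=2), Drops's equation is replaced by Drops=2 for every unit. Per-unit Retries: 4, 4, 0, 4, 1. Mean = 2.6.
E[Retries|Drops=2] averages over only the 2 units with Drops=2 (Traffic = -2, -1): Retries = 0, 1, mean 0.5.
Difference = 2.6 − 0.5 = 2.1.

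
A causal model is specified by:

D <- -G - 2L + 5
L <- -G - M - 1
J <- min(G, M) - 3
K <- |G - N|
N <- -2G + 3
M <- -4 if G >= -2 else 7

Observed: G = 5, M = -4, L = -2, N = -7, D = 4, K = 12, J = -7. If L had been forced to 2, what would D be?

do(L=2) replaces the equation L <- -G - M - 1 with the constant L = 2.
D = -G - 2L + 5  [with G=5, L=2]  = -4

-4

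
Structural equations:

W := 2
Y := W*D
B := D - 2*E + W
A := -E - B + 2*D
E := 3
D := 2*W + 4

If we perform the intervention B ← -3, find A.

The intervention breaks the incoming arrows to B: B := D - 2*E + W no longer applies, and B = -3.
D = 2*W + 4  [with W=2]  = 8
A = -E - B + 2*D  [with E=3, B=-3, D=8]  = 16

16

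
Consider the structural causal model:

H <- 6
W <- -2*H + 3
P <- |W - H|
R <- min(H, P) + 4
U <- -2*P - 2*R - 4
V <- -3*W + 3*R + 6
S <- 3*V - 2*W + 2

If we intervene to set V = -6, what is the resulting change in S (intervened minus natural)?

Intervening sets V = -6 and removes its equation (V <- -3*W + 3*R + 6).
W = -2*H + 3  [with H=6]  = -9
S = 3*V - 2*W + 2  [with V=-6, W=-9]  = 2
Without intervention: W = -2*H + 3  [with H=6]  = -9; P = |W - H|  [with W=-9, H=6]  = 15; R = min(H, P) + 4  [with H=6, P=15]  = 10; V = -3*W + 3*R + 6  [with W=-9, R=10]  = 63; S = 3*V - 2*W + 2  [with V=63, W=-9]  = 209.
Change = 2 − 209 = -207.

-207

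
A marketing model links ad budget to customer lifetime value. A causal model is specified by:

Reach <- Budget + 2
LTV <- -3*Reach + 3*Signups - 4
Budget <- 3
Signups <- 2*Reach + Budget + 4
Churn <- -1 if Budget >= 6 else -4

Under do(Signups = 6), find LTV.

-1

do(Signups=6) replaces the equation Signups <- 2*Reach + Budget + 4 with the constant Signups = 6.
Reach = Budget + 2  [with Budget=3]  = 5
LTV = -3*Reach + 3*Signups - 4  [with Reach=5, Signups=6]  = -1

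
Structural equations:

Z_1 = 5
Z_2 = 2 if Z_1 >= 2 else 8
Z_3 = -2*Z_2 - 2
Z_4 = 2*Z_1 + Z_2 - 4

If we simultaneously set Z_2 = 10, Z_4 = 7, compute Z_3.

The joint intervention fixes Z_2 = 10, Z_4 = 7, removing each variable's own equation.
Z_3 = -2*Z_2 - 2  [with Z_2=10]  = -22

-22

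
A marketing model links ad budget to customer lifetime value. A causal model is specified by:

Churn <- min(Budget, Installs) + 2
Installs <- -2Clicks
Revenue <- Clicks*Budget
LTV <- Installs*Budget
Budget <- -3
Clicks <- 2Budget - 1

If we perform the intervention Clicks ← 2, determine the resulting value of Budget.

-3

Under do(Clicks=2), the mechanism Clicks <- 2Budget - 1 is discarded; Clicks is fixed at 2.
Budget is not downstream of the intervention, so its value is determined by the original equations.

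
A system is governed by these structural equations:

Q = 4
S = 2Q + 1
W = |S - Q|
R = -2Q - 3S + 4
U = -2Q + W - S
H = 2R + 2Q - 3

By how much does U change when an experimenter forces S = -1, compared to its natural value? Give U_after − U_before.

10

do(S=-1) replaces the equation S = 2Q + 1 with the constant S = -1.
W = |S - Q|  [with S=-1, Q=4]  = 5
U = -2Q + W - S  [with Q=4, W=5, S=-1]  = -2
Without intervention: S = 2Q + 1  [with Q=4]  = 9; W = |S - Q|  [with S=9, Q=4]  = 5; U = -2Q + W - S  [with Q=4, W=5, S=9]  = -12.
Change = -2 − (-12) = 10.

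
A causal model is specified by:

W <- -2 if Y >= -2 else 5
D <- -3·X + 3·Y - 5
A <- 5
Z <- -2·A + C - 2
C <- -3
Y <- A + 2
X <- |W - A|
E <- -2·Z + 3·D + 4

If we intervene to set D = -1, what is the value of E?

31

do(D=-1) replaces the equation D <- -3·X + 3·Y - 5 with the constant D = -1.
Z = -2·A + C - 2  [with A=5, C=-3]  = -15
E = -2·Z + 3·D + 4  [with Z=-15, D=-1]  = 31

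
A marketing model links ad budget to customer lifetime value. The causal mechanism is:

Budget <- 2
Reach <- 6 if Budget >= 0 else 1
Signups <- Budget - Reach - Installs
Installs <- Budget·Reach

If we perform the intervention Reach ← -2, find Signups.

Under do(Reach=-2), the mechanism Reach <- 6 if Budget >= 0 else 1 is discarded; Reach is fixed at -2.
Installs = Budget·Reach  [with Budget=2, Reach=-2]  = -4
Signups = Budget - Reach - Installs  [with Budget=2, Reach=-2, Installs=-4]  = 8

8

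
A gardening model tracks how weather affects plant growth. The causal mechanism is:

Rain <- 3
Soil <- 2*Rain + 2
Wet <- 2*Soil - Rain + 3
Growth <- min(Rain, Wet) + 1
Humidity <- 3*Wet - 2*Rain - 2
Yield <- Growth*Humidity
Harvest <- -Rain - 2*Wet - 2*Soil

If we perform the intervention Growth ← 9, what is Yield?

Under do(Growth=9), the mechanism Growth <- min(Rain, Wet) + 1 is discarded; Growth is fixed at 9.
Soil = 2*Rain + 2  [with Rain=3]  = 8
Wet = 2*Soil - Rain + 3  [with Soil=8, Rain=3]  = 16
Humidity = 3*Wet - 2*Rain - 2  [with Wet=16, Rain=3]  = 40
Yield = Growth*Humidity  [with Growth=9, Humidity=40]  = 360

360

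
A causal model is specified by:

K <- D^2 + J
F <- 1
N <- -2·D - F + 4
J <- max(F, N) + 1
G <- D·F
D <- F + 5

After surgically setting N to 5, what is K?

do(N=5) replaces the equation N <- -2·D - F + 4 with the constant N = 5.
D = F + 5  [with F=1]  = 6
J = max(F, N) + 1  [with F=1, N=5]  = 6
K = D^2 + J  [with D=6, J=6]  = 42

42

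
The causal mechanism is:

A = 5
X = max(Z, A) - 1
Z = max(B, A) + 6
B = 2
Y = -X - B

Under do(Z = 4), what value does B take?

Under do(Z=4), the mechanism Z = max(B, A) + 6 is discarded; Z is fixed at 4.
B is not downstream of the intervention, so its value is determined by the original equations.

2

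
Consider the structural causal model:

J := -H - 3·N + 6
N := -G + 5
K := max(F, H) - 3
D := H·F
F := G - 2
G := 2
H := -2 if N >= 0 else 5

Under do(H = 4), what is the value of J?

The intervention breaks the incoming arrows to H: H := -2 if N >= 0 else 5 no longer applies, and H = 4.
N = -G + 5  [with G=2]  = 3
J = -H - 3·N + 6  [with H=4, N=3]  = -7

-7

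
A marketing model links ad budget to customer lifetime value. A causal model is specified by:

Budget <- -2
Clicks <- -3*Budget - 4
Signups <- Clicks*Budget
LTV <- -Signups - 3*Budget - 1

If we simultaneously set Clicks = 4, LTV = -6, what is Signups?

The joint intervention fixes Clicks = 4, LTV = -6, removing each variable's own equation.
Signups = Clicks*Budget  [with Clicks=4, Budget=-2]  = -8

-8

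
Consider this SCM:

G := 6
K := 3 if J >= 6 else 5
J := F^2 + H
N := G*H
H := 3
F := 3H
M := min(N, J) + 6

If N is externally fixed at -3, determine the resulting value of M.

3

Under do(N=-3), the mechanism N := G*H is discarded; N is fixed at -3.
F = 3H  [with H=3]  = 9
J = F^2 + H  [with F=9, H=3]  = 84
M = min(N, J) + 6  [with N=-3, J=84]  = 3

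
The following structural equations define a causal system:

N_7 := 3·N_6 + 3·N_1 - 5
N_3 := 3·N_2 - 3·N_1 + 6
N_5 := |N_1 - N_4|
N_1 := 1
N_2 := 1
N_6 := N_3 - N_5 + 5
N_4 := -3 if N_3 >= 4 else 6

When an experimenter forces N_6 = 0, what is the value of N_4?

do(N_6=0) replaces the equation N_6 := N_3 - N_5 + 5 with the constant N_6 = 0.
No directed path runs from N_6 to N_4, so N_4 keeps its natural value.
N_3 = 3·N_2 - 3·N_1 + 6  [with N_2=1, N_1=1]  = 6
N_4 = -3 if N_3 >= 4 else 6  [with N_3=6]  = -3

-3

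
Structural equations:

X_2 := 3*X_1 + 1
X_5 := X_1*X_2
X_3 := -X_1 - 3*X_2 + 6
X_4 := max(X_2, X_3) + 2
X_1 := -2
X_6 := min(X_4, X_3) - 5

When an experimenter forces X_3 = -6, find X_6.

-11

The intervention breaks the incoming arrows to X_3: X_3 := -X_1 - 3*X_2 + 6 no longer applies, and X_3 = -6.
X_2 = 3*X_1 + 1  [with X_1=-2]  = -5
X_4 = max(X_2, X_3) + 2  [with X_2=-5, X_3=-6]  = -3
X_6 = min(X_4, X_3) - 5  [with X_4=-3, X_3=-6]  = -11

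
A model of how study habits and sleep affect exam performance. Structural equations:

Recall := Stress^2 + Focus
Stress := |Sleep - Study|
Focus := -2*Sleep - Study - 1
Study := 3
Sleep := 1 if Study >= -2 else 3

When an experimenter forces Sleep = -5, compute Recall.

70

do(Sleep=-5) replaces the equation Sleep := 1 if Study >= -2 else 3 with the constant Sleep = -5.
Stress = |Sleep - Study|  [with Sleep=-5, Study=3]  = 8
Focus = -2*Sleep - Study - 1  [with Sleep=-5, Study=3]  = 6
Recall = Stress^2 + Focus  [with Stress=8, Focus=6]  = 70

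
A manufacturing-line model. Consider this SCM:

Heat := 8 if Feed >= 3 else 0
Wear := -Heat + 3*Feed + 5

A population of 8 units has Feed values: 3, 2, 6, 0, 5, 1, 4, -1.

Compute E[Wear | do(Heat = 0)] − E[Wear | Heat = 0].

6

do(Heat=0) breaks Heat's dependence on Feed. With Heat=0 fixed, Wear across the units is 14, 11, 23, 5, 20, 8, 17, 2, mean 12.5.
E[Wear|Heat=0] averages over only the 4 units with Heat=0 (Feed = 2, 0, 1, -1): Wear = 11, 5, 8, 2, mean 6.5.
Difference = 12.5 − 6.5 = 6.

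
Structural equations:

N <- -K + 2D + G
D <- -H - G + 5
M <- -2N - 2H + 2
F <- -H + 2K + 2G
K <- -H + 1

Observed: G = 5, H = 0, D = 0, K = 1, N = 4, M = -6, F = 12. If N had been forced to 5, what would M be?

-8

The intervention breaks the incoming arrows to N: N <- -K + 2D + G no longer applies, and N = 5.
M = -2N - 2H + 2  [with N=5, H=0]  = -8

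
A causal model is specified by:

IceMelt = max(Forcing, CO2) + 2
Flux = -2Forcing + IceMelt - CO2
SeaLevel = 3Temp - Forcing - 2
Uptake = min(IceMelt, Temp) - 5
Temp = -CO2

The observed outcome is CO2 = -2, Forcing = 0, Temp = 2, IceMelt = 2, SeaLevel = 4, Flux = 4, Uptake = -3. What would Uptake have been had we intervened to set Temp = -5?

-10

The intervention breaks the incoming arrows to Temp: Temp = -CO2 no longer applies, and Temp = -5.
IceMelt = max(Forcing, CO2) + 2  [with Forcing=0, CO2=-2]  = 2
Uptake = min(IceMelt, Temp) - 5  [with IceMelt=2, Temp=-5]  = -10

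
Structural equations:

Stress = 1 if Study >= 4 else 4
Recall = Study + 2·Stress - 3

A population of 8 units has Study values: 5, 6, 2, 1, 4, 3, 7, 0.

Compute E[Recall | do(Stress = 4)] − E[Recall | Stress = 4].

The intervention sets Stress=4 in all 8 units regardless of Study. Recomputing Recall per unit gives 10, 11, 7, 6, 9, 8, 12, 5; average 8.5.
E[Recall|Stress=4] averages over only the 4 units with Stress=4 (Study = 2, 1, 3, 0): Recall = 7, 6, 8, 5, mean 6.5.
Difference = 8.5 − 6.5 = 2.

2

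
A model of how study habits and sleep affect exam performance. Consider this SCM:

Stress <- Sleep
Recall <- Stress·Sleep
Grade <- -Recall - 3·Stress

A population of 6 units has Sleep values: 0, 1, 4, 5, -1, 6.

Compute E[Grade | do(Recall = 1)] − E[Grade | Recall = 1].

Every unit gets Recall=1 under the intervention. Grade values become -1, -4, -13, -16, 2, -19; E[Grade|do(Recall=1)] = -8.5.
Conditioning on Recall=1 selects the 2 unit(s) with Sleep ∈ {1, -1}. Their Grade values: -4, 2. Mean = -1.
Difference = -8.5 − (-1) = -7.5.

-7.5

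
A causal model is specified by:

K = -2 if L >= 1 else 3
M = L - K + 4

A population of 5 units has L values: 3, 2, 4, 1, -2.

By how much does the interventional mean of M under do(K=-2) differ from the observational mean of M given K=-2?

Under do(K=-2), K's equation is replaced by K=-2 for every unit. Per-unit M: 9, 8, 10, 7, 4. Mean = 7.6.
Observing K=-2 restricts to units where K's equation naturally yields -2: L ∈ {3, 2, 4, 1}. In that subpopulation M = 9, 8, 10, 7, mean 8.5.
Difference = 7.6 − 8.5 = -0.9.

-0.9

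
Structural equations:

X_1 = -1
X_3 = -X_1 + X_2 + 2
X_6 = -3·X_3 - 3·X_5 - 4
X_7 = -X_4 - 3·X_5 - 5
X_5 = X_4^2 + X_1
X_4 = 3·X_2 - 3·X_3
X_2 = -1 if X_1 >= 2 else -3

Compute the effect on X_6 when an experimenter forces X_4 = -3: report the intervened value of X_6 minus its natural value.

216

Under do(X_4=-3), the mechanism X_4 = 3·X_2 - 3·X_3 is discarded; X_4 is fixed at -3.
X_2 = -1 if X_1 >= 2 else -3  [with X_1=-1]  = -3
X_3 = -X_1 + X_2 + 2  [with X_1=-1, X_2=-3]  = 0
X_5 = X_4^2 + X_1  [with X_4=-3, X_1=-1]  = 8
X_6 = -3·X_3 - 3·X_5 - 4  [with X_3=0, X_5=8]  = -28
Without intervention: X_2 = -1 if X_1 >= 2 else -3  [with X_1=-1]  = -3; X_3 = -X_1 + X_2 + 2  [with X_1=-1, X_2=-3]  = 0; X_4 = 3·X_2 - 3·X_3  [with X_2=-3, X_3=0]  = -9; X_5 = X_4^2 + X_1  [with X_4=-9, X_1=-1]  = 80; X_6 = -3·X_3 - 3·X_5 - 4  [with X_3=0, X_5=80]  = -244.
Change = -28 − (-244) = 216.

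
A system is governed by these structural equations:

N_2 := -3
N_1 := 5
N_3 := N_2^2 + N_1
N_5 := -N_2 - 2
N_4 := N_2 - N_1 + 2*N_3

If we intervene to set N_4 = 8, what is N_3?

14

Under do(N_4=8), the mechanism N_4 := N_2 - N_1 + 2*N_3 is discarded; N_4 is fixed at 8.
Since N_3 is not a descendant of the intervened variable, it is unaffected.
N_3 = N_2^2 + N_1  [with N_2=-3, N_1=5]  = 14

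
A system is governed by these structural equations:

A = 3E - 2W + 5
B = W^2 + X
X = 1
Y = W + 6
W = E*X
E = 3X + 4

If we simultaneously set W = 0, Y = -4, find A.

26

Setting W = 0, Y = -4 by intervention discards those variables' equations.
E = 3X + 4  [with X=1]  = 7
A = 3E - 2W + 5  [with E=7, W=0]  = 26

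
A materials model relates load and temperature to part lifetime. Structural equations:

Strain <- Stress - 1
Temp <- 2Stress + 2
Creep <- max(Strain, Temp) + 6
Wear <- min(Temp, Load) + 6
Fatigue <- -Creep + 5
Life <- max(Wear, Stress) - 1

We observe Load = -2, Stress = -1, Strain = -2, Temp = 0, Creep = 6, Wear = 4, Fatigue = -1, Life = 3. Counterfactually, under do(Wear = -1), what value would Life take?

Intervening sets Wear = -1 and removes its equation (Wear <- min(Temp, Load) + 6).
Life = max(Wear, Stress) - 1  [with Wear=-1, Stress=-1]  = -2

-2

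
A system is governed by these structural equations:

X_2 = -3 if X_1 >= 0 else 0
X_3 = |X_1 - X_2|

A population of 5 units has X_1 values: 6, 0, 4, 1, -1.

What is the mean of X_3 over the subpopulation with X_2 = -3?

Conditioning on X_2=-3 selects the 4 unit(s) with X_1 ∈ {6, 0, 4, 1}. Their X_3 values: 9, 3, 7, 4. Mean = 5.75.

5.75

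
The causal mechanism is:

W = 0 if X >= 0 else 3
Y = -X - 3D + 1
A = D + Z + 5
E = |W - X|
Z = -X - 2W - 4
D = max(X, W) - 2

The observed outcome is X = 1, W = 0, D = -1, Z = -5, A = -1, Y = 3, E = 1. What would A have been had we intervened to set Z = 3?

Intervening sets Z = 3 and removes its equation (Z = -X - 2W - 4).
W = 0 if X >= 0 else 3  [with X=1]  = 0
D = max(X, W) - 2  [with X=1, W=0]  = -1
A = D + Z + 5  [with D=-1, Z=3]  = 7

7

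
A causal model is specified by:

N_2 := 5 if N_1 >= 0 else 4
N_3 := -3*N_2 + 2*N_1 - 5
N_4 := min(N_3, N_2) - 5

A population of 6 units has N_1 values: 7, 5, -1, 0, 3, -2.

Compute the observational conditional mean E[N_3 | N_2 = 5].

-12.5

Observing N_2=5 restricts to units where N_2's equation naturally yields 5: N_1 ∈ {7, 5, 0, 3}. In that subpopulation N_3 = -6, -10, -20, -14, mean -12.5.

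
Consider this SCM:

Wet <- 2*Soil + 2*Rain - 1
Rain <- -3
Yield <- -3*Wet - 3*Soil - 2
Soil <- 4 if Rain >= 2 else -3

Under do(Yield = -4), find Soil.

The intervention breaks the incoming arrows to Yield: Yield <- -3*Wet - 3*Soil - 2 no longer applies, and Yield = -4.
Since Soil is not a descendant of the intervened variable, it is unaffected.
Soil = 4 if Rain >= 2 else -3  [with Rain=-3]  = -3

-3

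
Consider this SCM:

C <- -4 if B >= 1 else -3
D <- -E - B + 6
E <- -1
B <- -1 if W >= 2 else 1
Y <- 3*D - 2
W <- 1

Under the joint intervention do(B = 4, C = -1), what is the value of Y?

Setting B = 4, C = -1 by intervention discards those variables' equations.
D = -E - B + 6  [with E=-1, B=4]  = 3
Y = 3*D - 2  [with D=3]  = 7

7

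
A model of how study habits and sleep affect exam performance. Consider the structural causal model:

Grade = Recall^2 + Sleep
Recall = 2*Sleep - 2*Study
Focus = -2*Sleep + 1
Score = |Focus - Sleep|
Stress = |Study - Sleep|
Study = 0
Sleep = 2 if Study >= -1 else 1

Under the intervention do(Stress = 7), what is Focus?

The intervention breaks the incoming arrows to Stress: Stress = |Study - Sleep| no longer applies, and Stress = 7.
Focus is not downstream of the intervention, so its value is determined by the original equations.
Sleep = 2 if Study >= -1 else 1  [with Study=0]  = 2
Focus = -2*Sleep + 1  [with Sleep=2]  = -3

-3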